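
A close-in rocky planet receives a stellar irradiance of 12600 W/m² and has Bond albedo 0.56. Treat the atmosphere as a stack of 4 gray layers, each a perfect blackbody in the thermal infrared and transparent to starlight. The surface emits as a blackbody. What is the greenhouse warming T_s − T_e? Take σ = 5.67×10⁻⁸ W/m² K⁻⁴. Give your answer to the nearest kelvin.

196 K

OLR = S(1−α)/4 = 1386 W/m²; the top layer radiates at T_e = 395.4 K.
T_s = (N+1)^(1/4)·T_e = 591.3 K.
Warming: T_s − T_e = 195.9 K.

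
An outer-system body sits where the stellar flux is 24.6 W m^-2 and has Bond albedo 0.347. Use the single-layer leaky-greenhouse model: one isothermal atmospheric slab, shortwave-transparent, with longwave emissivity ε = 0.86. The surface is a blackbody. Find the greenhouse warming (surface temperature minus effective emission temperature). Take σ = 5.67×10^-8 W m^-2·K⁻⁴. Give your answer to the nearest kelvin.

14 K

At the top of the atmosphere, σT_e⁴ = S(1−α)/4 = 4.016 W m^-2, giving T_e = 91.74 K.
For a single slab of emissivity ε, T_s⁴ = 2T_e⁴/(2−ε); thus T_s = 91.74·(1.754)^(1/4) = 105.6 K.
Greenhouse warming: T_s − T_e = 13.84 K.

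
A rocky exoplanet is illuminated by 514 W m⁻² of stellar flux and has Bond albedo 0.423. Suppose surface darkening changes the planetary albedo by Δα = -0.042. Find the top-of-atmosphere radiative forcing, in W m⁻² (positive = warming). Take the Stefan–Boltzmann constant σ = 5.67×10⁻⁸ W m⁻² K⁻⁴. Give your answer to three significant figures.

TOA radiative forcing: ΔF = −S·Δα/4 = −514.0·(-0.042)/4 = 5.397 W m⁻².

5.40 W m⁻²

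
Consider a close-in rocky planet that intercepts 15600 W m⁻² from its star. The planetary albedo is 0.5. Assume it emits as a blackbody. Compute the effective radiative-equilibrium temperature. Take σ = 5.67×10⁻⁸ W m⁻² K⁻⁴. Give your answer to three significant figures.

431 kelvin

The planet absorbs (1−α)S over its disc πR² and re-emits over 4πR², so the mean absorbed flux is (1−0.5)·15600/4 = 1950 W m⁻².
Set σT⁴ = 1950 → T = (1950/σ)^(1/4) = 430.6 K.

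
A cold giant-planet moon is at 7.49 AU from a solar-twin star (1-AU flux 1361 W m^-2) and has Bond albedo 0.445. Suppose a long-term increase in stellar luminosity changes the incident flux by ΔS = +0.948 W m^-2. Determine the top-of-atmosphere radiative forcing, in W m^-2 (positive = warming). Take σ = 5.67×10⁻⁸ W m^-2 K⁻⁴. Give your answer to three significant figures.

0.132 W m^-2

Irradiance scales as 1/d², so S = 1361 W m^-2 × (1/7.49)² = 24.26 W m^-2.
Only a fraction (1−α) is absorbed and it's spread over 4πR², so ΔF = (1−α)ΔS/4 = 0.1315 W m^-2.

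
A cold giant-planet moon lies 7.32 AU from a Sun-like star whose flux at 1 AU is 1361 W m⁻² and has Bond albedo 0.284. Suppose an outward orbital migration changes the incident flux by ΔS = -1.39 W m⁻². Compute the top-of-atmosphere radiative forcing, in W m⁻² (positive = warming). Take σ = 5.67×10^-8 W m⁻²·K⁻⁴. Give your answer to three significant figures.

-0.249 W m⁻²

By the inverse-square law, S = 1361/7.32² = 25.40 W m⁻².
ΔF = Δ[S(1−α)]/4 = (1−0.284)·-1.39/4 = -0.2488 W m⁻².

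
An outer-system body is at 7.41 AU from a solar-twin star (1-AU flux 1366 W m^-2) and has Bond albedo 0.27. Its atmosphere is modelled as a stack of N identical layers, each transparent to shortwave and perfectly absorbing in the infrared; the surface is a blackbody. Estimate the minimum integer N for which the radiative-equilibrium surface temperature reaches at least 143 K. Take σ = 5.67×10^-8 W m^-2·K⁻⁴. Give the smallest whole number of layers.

5

Irradiance scales as 1/d², so S = 1366 W m^-2 × (1/7.41)² = 24.88 W m^-2.
Top-of-atmosphere balance: σT_e⁴ = S(1−α)/4 = 4.540 W m^-2 → T_e = 94.60 K.
T_s = (N+1)^(1/4)·T_e ≥ 143 K requires N+1 ≥ (T_s/T_e)⁴ = (143/94.60)⁴ = 5.222.
The minimum whole number is N = 5.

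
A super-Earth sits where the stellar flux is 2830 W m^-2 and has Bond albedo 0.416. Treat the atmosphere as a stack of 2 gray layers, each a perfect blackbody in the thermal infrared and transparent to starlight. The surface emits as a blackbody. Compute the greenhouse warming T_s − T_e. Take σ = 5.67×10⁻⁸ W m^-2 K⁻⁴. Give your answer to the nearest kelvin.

The effective emission temperature is T_e = [S(1−α)/(4σ)]^¼ = 292.2 K.
T_s = (N+1)^(1/4)·T_e = 384.5 K.
So the greenhouse effect raises the surface by 384.5 − 292.2 = 92.35 K.

92 kelvin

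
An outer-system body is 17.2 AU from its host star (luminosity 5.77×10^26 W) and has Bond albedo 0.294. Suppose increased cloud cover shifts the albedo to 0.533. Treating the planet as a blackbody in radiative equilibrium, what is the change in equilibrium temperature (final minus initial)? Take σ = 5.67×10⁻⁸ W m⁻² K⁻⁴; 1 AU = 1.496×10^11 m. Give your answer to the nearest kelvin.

Orbital distance: d = 17.2 AU = 2.573×10^12 m.
Flux at the orbit: S = L/(4πd²) = 5.77×10^26/(4π·(2.57×10^12)²) = 6.935 W m⁻².
Initial: T₁ = [S(1−0.294)/(4σ)]^(1/4) = 68.16 K.
After:  T₂ = [6.935·0.467/(4σ)]^(1/4) = 61.47 K.
ΔT = T₂ − T₁ = -6.691 K.

-7 kelvin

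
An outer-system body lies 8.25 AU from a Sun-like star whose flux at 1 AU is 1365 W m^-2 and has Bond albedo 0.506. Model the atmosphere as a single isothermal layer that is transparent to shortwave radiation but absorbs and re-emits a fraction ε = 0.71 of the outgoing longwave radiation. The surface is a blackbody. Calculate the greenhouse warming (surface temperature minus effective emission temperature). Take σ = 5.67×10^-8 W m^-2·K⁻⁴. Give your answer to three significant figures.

9.42 K

By the inverse-square law, S = 1365/8.25² = 20.06 W m^-2.
The planet radiates to space at T_e = [S(1−α)/(4σ)]^(1/4) = 81.30 K.
For a single slab of emissivity ε, T_s⁴ = 2T_e⁴/(2−ε); thus T_s = 81.30·(1.55)^(1/4) = 90.72 K.
Greenhouse warming: T_s − T_e = 9.419 K.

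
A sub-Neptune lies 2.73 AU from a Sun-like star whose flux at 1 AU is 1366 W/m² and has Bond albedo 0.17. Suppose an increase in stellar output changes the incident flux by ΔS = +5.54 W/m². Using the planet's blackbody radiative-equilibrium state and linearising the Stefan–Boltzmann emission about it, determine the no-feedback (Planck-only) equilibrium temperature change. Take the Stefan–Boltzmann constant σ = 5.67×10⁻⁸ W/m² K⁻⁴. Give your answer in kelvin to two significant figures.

1.2 K

By the inverse-square law, S = 1366/2.73² = 183.3 W/m².
Unperturbed T_e = [183.3·(1−0.17)/(4σ)]^¼ = 160.9 K.
TOA radiative forcing: ΔF = (1−α)ΔS/4 = 0.83·(+5.54)/4 = 1.150 W/m².
Linearising σT⁴ gives d(σT⁴)/dT = 4σT_e³ = 0.9453 W/m² per K.
Hence the no-feedback warming is ΔF/(4σT_e³) = 1.22 K.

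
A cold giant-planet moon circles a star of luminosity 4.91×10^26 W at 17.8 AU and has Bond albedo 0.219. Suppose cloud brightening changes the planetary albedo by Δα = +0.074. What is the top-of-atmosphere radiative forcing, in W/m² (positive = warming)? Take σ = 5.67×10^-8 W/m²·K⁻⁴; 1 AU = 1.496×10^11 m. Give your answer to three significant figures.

-0.102 W/m²

d = 17.8 × 1.496×10^11 m = 2.663×10^12 m.
Flux at the orbit: S = L/(4πd²) = 4.91×10^26/(4π·(2.66×10^12)²) = 5.510 W/m².
TOA radiative forcing: ΔF = −S·Δα/4 = −5.510·(+0.074)/4 = -0.1019 W/m².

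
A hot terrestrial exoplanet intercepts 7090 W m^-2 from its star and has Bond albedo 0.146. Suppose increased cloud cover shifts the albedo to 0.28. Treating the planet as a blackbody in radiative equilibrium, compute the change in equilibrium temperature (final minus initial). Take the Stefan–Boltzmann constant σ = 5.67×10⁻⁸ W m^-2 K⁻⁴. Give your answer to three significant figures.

-16.9 K

With α = 0.146, T₁ = 404.2 K.
Final:   T₂ = [S(1−0.28)/(4σ)]^(1/4) = 387.3 K.
ΔT = T₂ − T₁ = -16.89 K.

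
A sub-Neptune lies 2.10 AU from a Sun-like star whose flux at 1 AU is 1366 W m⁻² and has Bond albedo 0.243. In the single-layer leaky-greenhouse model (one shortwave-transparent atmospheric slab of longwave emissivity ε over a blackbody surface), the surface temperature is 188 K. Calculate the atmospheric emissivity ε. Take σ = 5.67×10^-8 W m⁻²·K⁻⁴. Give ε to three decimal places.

0.345

Flux at the orbit: S = 1366/(2.10)² = 309.8 W m⁻².
First, T_e = [309.8·(1−0.243)/(4σ)]^(1/4) = 179.3 K.
Inverting T_s⁴ = 2T_e⁴/(2−ε): (T_e/T_s)⁴ = 0.8276, so ε = 2(1 − 0.8276) = 0.3448.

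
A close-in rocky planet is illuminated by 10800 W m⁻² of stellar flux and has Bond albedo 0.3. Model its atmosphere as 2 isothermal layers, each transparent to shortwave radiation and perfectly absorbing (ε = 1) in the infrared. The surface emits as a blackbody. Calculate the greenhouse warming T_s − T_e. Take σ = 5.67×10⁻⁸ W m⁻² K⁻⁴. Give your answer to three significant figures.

Top-of-atmosphere balance: σT_e⁴ = S(1−α)/4 = 1890 W m⁻² → T_e = 427.3 K.
T_s = (N+1)^(1/4)·T_e = 562.3 K.
Warming: T_s − T_e = 135.1 K.

135 kelvin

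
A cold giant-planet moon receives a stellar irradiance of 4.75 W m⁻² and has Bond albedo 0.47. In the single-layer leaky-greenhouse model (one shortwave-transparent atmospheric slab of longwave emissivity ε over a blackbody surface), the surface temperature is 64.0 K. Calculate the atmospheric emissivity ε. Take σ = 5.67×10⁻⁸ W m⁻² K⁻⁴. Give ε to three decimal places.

Effective temperature: T_e = [S(1−α)/(4σ)]^(1/4) = 57.72 K.
Since (2−ε)/2 = (T_e/T_s)⁴ = 0.6616, ε = 0.6768.

0.677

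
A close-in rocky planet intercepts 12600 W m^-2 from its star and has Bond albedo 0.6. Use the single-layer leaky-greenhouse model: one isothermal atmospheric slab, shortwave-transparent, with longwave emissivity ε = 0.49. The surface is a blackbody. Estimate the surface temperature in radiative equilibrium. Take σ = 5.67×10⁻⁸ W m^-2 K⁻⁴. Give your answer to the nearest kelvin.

414 K

Effective emission temperature (TOA balance): σT_e⁴ = S(1−α)/4 = 1260 W m^-2 → T_e = 386.1 K.
Surface balance with a leaky layer gives σT_s⁴ = σT_e⁴·2/(2−ε), so T_s = T_e·[2/(2−0.49)]^(1/4) = 414.2 K.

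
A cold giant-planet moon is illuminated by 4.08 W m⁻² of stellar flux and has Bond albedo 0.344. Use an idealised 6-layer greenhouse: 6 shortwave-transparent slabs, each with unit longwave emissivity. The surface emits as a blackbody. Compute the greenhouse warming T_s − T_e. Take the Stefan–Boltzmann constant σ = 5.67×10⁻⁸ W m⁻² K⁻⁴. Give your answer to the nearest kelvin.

OLR = S(1−α)/4 = 0.6691 W m⁻²; the top layer radiates at T_e = 58.61 K.
Surface: T_s = (7)^¼·T_e = 95.34 K.
So the greenhouse effect raises the surface by 95.34 − 58.61 = 36.72 K.

37 kelvin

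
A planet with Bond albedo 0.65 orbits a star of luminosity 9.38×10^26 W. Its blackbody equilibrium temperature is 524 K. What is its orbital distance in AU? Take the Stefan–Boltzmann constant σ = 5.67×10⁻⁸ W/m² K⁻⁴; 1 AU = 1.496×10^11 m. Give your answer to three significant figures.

The flux needed for this T is 4σT⁴/(1−0.65) = 48850 W/m².
From L = 4πd²S, d = √(9.38×10^26/(4π·48850)) = 3.909×10^10 m = 0.2613 AU.

0.261 AU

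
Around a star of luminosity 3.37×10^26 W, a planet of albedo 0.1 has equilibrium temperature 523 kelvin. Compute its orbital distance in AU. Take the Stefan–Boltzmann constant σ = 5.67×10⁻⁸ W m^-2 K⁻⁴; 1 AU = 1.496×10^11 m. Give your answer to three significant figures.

0.252 AU

Energy balance gives S = 4σT⁴/(1−α) = 18850 W m^-2.
Then d = [L/(4πS)]^(1/2) = 3.771×10^10 m, i.e. 0.2521 AU.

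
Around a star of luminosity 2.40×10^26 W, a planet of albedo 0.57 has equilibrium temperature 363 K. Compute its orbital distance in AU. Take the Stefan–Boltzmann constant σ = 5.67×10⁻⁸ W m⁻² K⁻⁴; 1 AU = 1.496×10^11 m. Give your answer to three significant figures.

Required flux: S = 4σT⁴/(1−α) = 9158 W m⁻².
Then d = [L/(4πS)]^(1/2) = 4.567×10^10 m, i.e. 0.3053 AU.

0.305 AU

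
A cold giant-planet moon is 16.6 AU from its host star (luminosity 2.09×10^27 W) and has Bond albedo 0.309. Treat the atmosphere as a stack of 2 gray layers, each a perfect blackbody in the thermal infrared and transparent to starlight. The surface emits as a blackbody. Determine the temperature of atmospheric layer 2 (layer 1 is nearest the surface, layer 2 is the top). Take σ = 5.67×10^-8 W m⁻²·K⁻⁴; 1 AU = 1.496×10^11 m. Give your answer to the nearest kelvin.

95 kelvin

d = 16.6 × 1.496×10^11 m = 2.483×10^12 m.
Flux at the orbit: S = L/(4πd²) = 2.09×10^27/(4π·(2.48×10^12)²) = 26.97 W m⁻².
The effective emission temperature is T_e = [S(1−α)/(4σ)]^¼ = 95.21 K.
In the N-layer model, layer k (counted from the surface) has T_k = (N+1−k)^(1/4)·T_e.
With k = 2: T_2 = (2+1−2)^¼·95.21 K = 95.21 K.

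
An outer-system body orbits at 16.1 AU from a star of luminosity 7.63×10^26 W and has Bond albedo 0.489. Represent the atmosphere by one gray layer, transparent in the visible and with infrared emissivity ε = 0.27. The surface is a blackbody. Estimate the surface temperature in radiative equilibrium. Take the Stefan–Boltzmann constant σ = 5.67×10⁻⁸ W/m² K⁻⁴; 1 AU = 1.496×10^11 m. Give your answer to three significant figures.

d = 16.1 × 1.496×10^11 m = 2.409×10^12 m.
Spreading L over a sphere of radius d: S = 7.63×10^26/(4π·2.41×10^12²) = 10.47 W/m².
Effective emission temperature (TOA balance): σT_e⁴ = S(1−α)/4 = 1.337 W/m² → T_e = 69.69 K.
For a single slab of emissivity ε, T_s⁴ = 2T_e⁴/(2−ε); thus T_s = 69.69·(1.156)^(1/4) = 72.26 K.

72.3 K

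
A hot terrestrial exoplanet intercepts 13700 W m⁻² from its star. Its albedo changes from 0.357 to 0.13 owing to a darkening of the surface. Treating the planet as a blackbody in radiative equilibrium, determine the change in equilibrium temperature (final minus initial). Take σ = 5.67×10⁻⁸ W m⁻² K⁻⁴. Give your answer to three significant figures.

Before: T₁ = [13700·0.643/(4σ)]^(1/4) = 443.9 K.
Final:   T₂ = [S(1−0.13)/(4σ)]^(1/4) = 478.8 K.
Change: 478.8 − 443.9 = 34.86 K.

34.9 K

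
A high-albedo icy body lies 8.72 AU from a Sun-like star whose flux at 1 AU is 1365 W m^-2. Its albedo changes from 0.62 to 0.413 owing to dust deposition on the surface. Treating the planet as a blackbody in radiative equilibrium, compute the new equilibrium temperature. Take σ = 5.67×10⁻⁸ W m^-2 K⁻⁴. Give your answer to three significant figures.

82.6 K

Irradiance scales as 1/d², so S = 1365 W m^-2 × (1/8.72)² = 17.95 W m^-2.
New equilibrium: T₂ = [(1−0.413)·17.95/(4σ)]^(1/4) = 82.56 K.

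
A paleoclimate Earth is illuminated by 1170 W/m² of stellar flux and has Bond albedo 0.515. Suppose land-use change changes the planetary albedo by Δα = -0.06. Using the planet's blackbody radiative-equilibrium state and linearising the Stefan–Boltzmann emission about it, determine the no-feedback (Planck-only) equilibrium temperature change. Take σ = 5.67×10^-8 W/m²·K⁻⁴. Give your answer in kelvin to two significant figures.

6.9 K

The baseline emission temperature is T_e = 223.7 K.
ΔF = −(S/4)Δα = −(1170/4)×(-0.06) = 17.55 W/m².
The Planck feedback parameter is 4σT_e³ = 2.537 W/m²/K.
ΔT₀ = ΔF/λ_P = 17.55/2.537 = 6.92 K.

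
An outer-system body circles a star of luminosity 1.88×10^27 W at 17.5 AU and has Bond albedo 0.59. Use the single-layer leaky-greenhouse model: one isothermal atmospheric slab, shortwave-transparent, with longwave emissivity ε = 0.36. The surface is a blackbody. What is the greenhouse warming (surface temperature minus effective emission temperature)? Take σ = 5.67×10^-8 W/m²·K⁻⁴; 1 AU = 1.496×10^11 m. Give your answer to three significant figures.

4.03 kelvin

d = 17.5 × 1.496×10^11 m = 2.618×10^12 m.
Flux at the orbit: S = L/(4πd²) = 1.88×10^27/(4π·(2.62×10^12)²) = 21.83 W/m².
At the top of the atmosphere, σT_e⁴ = S(1−α)/4 = 2.237 W/m², giving T_e = 79.26 K.
The surface balance (absorbed SW + ε·downward IR = σT_s⁴) with T_a⁴ = T_s⁴/2 reduces to T_s = T_e·[2/(2−ε)]^¼ = 83.29 K.
T_s − T_e = 83.29 − 79.26 = 4.031 K.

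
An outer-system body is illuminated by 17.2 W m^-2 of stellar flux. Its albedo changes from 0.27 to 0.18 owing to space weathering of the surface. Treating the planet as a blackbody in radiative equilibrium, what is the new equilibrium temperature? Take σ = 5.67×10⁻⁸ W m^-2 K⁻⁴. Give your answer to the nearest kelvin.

With the new albedo, S(1−α₂)/4 = 3.526 W m^-2, so T₂ = 88.80 K.

89 kelvin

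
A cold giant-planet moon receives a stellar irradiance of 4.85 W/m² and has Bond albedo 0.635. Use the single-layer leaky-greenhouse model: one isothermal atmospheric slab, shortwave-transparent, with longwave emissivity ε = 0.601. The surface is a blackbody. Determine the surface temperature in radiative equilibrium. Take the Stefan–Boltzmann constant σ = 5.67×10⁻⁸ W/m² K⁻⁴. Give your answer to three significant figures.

At the top of the atmosphere, σT_e⁴ = S(1−α)/4 = 0.4426 W/m², giving T_e = 52.86 K.
The surface balance (absorbed SW + ε·downward IR = σT_s⁴) with T_a⁴ = T_s⁴/2 reduces to T_s = T_e·[2/(2−ε)]^¼ = 57.80 K.

57.8 K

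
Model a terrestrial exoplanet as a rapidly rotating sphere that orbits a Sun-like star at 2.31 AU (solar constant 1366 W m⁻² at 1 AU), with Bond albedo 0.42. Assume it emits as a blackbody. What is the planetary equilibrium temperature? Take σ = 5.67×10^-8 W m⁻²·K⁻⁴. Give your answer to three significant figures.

Irradiance scales as 1/d², so S = 1366 W m⁻² × (1/2.31)² = 256.0 W m⁻².
Absorbed flux (global mean): S(1−α)/4 = 256.0·0.58/4 = 37.12 W m⁻².
Balancing against σT⁴: T = (37.12/5.67×10⁻⁸)^(1/4) = 160.0 K.

160 kelvin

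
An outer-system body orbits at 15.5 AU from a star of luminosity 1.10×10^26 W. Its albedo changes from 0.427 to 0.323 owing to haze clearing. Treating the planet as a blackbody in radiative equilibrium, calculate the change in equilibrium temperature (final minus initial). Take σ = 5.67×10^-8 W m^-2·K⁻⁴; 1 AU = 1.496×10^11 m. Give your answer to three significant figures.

Orbital distance: d = 15.5 AU = 2.319×10^12 m.
Spreading L over a sphere of radius d: S = 1.10×10^26/(4π·2.32×10^12²) = 1.628 W m^-2.
Initial: T₁ = [S(1−0.427)/(4σ)]^(1/4) = 45.03 K.
With α = 0.323, T₂ = 46.95 K.
Change: 46.95 − 45.03 = 1.917 K.

1.92 K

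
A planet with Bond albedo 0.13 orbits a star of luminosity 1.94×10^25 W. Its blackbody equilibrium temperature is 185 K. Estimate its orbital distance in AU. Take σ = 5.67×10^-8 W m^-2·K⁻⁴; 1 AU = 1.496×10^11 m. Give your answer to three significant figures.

Energy balance gives S = 4σT⁴/(1−α) = 305.4 W m^-2.
Then d = [L/(4πS)]^(1/2) = 7.110×10^10 m, i.e. 0.4753 AU.

0.475 AU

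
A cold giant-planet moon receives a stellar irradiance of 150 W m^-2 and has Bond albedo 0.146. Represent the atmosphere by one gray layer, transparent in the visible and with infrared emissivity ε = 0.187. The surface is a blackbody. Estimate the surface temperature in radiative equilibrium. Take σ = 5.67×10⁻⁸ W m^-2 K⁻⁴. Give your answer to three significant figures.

158 K

The planet radiates to space at T_e = [S(1−α)/(4σ)]^(1/4) = 154.2 K.
The surface balance (absorbed SW + ε·downward IR = σT_s⁴) with T_a⁴ = T_s⁴/2 reduces to T_s = T_e·[2/(2−ε)]^¼ = 158.0 K.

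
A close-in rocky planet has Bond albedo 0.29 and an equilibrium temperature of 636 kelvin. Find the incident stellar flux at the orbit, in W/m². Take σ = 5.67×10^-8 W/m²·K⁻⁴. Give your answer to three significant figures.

52300 W/m²

From S(1−α)/4 = σT⁴: S = 4σT⁴/(1−α).
σT⁴ = 5.67×10⁻⁸·(636)⁴ = 9277 W/m².
S = 4·9277/0.71 = 52270 W/m².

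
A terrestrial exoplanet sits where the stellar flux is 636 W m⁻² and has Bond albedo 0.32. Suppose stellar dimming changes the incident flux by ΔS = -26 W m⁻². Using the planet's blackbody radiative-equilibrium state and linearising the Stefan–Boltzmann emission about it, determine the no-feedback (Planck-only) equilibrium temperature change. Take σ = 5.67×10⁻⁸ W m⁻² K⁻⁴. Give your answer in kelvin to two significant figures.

Reference equilibrium: T_e = [S(1−α)/(4σ)]^(1/4) = 209.0 K.
Only a fraction (1−α) is absorbed and it's spread over 4πR², so ΔF = (1−α)ΔS/4 = -4.420 W m⁻².
The Planck feedback parameter is 4σT_e³ = 2.070 W m⁻²/K.
ΔT₀ = ΔF/λ_P = -4.420/2.070 = -2.14 K.

-2.1 K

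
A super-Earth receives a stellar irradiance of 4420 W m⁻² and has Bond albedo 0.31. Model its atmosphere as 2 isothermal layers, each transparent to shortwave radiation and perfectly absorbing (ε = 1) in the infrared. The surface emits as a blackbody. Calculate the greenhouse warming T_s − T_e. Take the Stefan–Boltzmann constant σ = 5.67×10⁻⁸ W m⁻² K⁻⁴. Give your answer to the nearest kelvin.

OLR = S(1−α)/4 = 762.4 W m⁻²; the top layer radiates at T_e = 340.5 K.
T_s = (N+1)^(1/4)·T_e = 448.2 K.
Warming: T_s − T_e = 107.6 K.

108 kelvin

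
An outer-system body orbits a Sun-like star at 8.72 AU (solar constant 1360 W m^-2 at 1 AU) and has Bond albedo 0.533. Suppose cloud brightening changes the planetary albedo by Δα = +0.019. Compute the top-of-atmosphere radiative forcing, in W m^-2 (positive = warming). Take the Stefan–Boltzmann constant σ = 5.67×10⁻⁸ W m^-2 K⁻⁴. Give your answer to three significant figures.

-0.0850 W m^-2

By the inverse-square law, S = 1360/8.72² = 17.89 W m^-2.
The change in absorbed flux is Δ[S(1−α)/4] = −SΔα/4 = -0.08496 W m^-2.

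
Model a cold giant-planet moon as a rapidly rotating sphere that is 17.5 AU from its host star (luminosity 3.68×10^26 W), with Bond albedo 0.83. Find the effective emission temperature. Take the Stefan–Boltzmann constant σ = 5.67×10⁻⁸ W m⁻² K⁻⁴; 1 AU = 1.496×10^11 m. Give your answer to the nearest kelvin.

Orbital distance: d = 17.5 AU = 2.618×10^12 m.
Flux at the orbit: S = L/(4πd²) = 3.68×10^26/(4π·(2.62×10^12)²) = 4.273 W m⁻².
Absorbed flux (global mean): S(1−α)/4 = 4.273·0.17/4 = 0.1816 W m⁻².
Set σT⁴ = 0.1816 → T = (0.1816/σ)^(1/4) = 42.30 K.

42 K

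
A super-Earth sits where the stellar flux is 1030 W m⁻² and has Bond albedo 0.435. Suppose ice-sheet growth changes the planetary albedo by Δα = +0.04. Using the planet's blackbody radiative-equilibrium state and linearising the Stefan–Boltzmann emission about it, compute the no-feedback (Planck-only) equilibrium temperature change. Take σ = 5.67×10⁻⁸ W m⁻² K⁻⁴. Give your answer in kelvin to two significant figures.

The baseline emission temperature is T_e = 225.1 K.
The change in absorbed flux is Δ[S(1−α)/4] = −SΔα/4 = -10.30 W m⁻².
The Planck feedback parameter is 4σT_e³ = 2.586 W m⁻²/K.
Hence the no-feedback warming is ΔF/(4σT_e³) = -3.98 K.

-4.0 K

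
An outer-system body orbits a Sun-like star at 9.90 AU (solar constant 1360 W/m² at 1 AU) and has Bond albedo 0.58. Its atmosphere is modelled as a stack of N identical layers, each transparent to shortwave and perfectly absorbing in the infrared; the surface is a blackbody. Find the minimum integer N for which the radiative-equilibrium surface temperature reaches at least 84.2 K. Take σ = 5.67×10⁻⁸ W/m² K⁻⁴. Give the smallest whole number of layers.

Flux at the orbit: S = 1360/(9.90)² = 13.88 W/m².
Top-of-atmosphere balance: σT_e⁴ = S(1−α)/4 = 1.457 W/m² → T_e = 71.20 K.
Since T_s⁴ = (N+1)T_e⁴, we need N ≥ (T_s/T_e)⁴ − 1 = 0.956.
The minimum whole number is N = 1.

1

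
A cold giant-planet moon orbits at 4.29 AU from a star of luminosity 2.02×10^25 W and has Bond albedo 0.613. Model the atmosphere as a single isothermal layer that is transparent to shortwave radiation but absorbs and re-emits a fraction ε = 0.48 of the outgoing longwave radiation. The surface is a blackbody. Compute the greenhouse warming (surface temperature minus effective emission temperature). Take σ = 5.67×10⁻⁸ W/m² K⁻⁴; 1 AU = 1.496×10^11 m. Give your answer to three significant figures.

d = 4.29 × 1.496×10^11 m = 6.418×10^11 m.
Flux at the orbit: S = L/(4πd²) = 2.02×10^25/(4π·(6.42×10^11)²) = 3.903 W/m².
The planet radiates to space at T_e = [S(1−α)/(4σ)]^(1/4) = 50.80 K.
The surface balance (absorbed SW + ε·downward IR = σT_s⁴) with T_a⁴ = T_s⁴/2 reduces to T_s = T_e·[2/(2−ε)]^¼ = 54.41 K.
Greenhouse warming: T_s − T_e = 3.608 K.

3.61 K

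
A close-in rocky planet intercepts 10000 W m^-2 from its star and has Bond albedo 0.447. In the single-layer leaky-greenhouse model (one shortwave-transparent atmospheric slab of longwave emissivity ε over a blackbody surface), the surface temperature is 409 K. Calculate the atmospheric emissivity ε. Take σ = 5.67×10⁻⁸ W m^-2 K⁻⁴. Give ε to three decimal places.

Effective temperature: T_e = [S(1−α)/(4σ)]^(1/4) = 395.2 K.
Inverting T_s⁴ = 2T_e⁴/(2−ε): (T_e/T_s)⁴ = 0.8713, so ε = 2(1 − 0.8713) = 0.2573.

0.257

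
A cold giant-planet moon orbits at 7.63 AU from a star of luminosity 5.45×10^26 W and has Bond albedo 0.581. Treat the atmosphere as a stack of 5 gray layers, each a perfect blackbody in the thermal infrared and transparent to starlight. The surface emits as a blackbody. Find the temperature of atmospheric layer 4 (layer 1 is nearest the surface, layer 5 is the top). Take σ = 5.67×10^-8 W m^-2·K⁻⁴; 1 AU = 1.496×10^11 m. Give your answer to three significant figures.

105 kelvin

Orbital distance: d = 7.63 AU = 1.141×10^12 m.
S = L/(4πd²) = 33.29 W m^-2.
Top-of-atmosphere balance: σT_e⁴ = S(1−α)/4 = 3.487 W m^-2 → T_e = 88.55 K.
In the N-layer model, layer k (counted from the surface) has T_k = (N+1−k)^(1/4)·T_e.
T_4 = (2)^(1/4)·88.55 = 105.3 K.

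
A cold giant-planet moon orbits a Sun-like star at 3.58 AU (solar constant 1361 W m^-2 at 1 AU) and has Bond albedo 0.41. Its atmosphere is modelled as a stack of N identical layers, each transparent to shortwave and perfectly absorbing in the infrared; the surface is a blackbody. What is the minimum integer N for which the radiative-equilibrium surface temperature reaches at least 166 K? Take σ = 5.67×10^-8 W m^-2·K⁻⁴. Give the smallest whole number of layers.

2

By the inverse-square law, S = 1361/3.58² = 106.2 W m^-2.
Top-of-atmosphere balance: σT_e⁴ = S(1−α)/4 = 15.66 W m^-2 → T_e = 128.9 K.
T_s = (N+1)^(1/4)·T_e ≥ 166 K requires N+1 ≥ (T_s/T_e)⁴ = (166/128.9)⁴ = 2.749.
Rounding up, N = 2.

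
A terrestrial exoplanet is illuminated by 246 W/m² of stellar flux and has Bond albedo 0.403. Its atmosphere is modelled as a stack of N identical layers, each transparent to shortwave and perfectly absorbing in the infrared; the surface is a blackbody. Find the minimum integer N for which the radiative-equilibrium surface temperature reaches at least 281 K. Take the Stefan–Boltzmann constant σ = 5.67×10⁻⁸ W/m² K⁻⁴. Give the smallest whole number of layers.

OLR = S(1−α)/4 = 36.72 W/m²; the top layer radiates at T_e = 159.5 K.
Need (N+1)T_e⁴ ≥ T_s⁴, i.e. N+1 ≥ (281/159.5)⁴ = 9.629.
Rounding up, N = 9.

9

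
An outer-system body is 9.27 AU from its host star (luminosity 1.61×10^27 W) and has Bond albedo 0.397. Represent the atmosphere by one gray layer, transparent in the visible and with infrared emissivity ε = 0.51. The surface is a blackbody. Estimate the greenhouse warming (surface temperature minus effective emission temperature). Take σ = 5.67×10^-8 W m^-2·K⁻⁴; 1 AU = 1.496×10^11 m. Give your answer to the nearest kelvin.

9 K

d = 9.27 × 1.496×10^11 m = 1.387×10^12 m.
Spreading L over a sphere of radius d: S = 1.61×10^27/(4π·1.39×10^12²) = 66.62 W m^-2.
The planet radiates to space at T_e = [S(1−α)/(4σ)]^(1/4) = 115.4 K.
The surface balance (absorbed SW + ε·downward IR = σT_s⁴) with T_a⁴ = T_s⁴/2 reduces to T_s = T_e·[2/(2−ε)]^¼ = 124.2 K.
The atmosphere warms the surface by 8.810 K.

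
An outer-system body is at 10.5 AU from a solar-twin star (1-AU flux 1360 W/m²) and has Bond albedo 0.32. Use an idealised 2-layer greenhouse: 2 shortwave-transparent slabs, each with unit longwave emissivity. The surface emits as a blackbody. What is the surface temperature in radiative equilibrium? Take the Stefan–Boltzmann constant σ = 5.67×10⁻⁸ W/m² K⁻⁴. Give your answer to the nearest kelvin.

103 K

Irradiance scales as 1/d², so S = 1360 W/m² × (1/10.5)² = 12.34 W/m².
OLR = S(1−α)/4 = 2.097 W/m²; the top layer radiates at T_e = 77.98 K.
For an N-layer opaque stack, T_s⁴ = (N+1)T_e⁴, hence T_s = (3)^(1/4)×77.98 K = 102.6 K.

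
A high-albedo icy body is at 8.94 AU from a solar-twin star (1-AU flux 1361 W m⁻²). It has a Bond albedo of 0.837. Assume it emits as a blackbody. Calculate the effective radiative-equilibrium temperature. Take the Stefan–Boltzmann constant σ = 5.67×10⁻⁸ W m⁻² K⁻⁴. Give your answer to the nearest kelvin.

59 K

By the inverse-square law, S = 1361/8.94² = 17.03 W m⁻².
Averaging over the sphere, the absorbed flux is S(1−α)/4 = 0.6939 W m⁻².
In equilibrium σT⁴ equals this, so T = 59.15 K.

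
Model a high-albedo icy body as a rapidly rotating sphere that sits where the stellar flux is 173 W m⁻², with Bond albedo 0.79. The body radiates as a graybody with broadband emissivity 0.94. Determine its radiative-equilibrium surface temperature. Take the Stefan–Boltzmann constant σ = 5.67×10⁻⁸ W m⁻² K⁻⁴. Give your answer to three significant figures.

114 kelvin

Averaging over the sphere, the absorbed flux is S(1−α)/4 = 9.082 W m⁻².
Equating to εσT⁴ with ε = 0.94: T = (9.082/0.94σ)^(1/4) = 114.3 K.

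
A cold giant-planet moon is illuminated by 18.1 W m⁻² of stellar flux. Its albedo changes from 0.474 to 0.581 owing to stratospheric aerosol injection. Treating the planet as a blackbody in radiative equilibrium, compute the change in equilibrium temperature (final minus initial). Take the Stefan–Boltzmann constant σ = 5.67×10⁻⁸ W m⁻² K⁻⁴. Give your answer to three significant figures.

-4.45 kelvin

With α = 0.474, T₁ = 80.49 K.
After:  T₂ = [18.10·0.419/(4σ)]^(1/4) = 76.04 K.
Change: 76.04 − 80.49 = -4.449 K.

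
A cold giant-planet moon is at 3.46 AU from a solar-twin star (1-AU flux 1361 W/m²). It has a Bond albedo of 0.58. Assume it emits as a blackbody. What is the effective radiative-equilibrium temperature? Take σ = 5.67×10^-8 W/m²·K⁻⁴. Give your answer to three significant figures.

Flux at the orbit: S = 1361/(3.46)² = 113.7 W/m².
The planet absorbs (1−α)S over its disc πR² and re-emits over 4πR², so the mean absorbed flux is (1−0.58)·113.7/4 = 11.94 W/m².
Balancing against σT⁴: T = (11.94/5.67×10⁻⁸)^(1/4) = 120.5 K.

120 K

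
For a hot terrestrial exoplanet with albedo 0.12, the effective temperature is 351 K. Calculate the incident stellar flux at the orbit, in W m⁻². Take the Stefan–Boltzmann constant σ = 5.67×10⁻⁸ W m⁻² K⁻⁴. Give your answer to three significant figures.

From S(1−α)/4 = σT⁴: S = 4σT⁴/(1−α).
σT⁴ = 5.67×10⁻⁸·(351)⁴ = 860.6 W m⁻².
S = 4·860.6/0.88 = 3912 W m⁻².

3910 W m⁻²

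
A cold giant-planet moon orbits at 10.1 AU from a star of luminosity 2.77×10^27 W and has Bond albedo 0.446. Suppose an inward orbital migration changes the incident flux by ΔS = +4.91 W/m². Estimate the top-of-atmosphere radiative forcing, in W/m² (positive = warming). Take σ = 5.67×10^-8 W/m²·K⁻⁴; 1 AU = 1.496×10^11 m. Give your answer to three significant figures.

0.680 W/m²

Orbital distance: d = 10.1 AU = 1.511×10^12 m.
Spreading L over a sphere of radius d: S = 2.77×10^27/(4π·1.51×10^12²) = 96.55 W/m².
TOA radiative forcing: ΔF = (1−α)ΔS/4 = 0.554·(+4.91)/4 = 0.6800 W/m².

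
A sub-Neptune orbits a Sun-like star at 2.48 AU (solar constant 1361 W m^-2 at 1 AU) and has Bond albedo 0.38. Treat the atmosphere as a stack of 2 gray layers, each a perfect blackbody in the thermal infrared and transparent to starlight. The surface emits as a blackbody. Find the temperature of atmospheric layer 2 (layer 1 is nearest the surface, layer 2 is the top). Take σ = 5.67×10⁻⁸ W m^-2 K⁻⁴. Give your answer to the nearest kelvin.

157 K

Irradiance scales as 1/d², so S = 1361 W m^-2 × (1/2.48)² = 221.3 W m^-2.
The effective emission temperature is T_e = [S(1−α)/(4σ)]^¼ = 156.8 K.
In the N-layer model, layer k (counted from the surface) has T_k = (N+1−k)^(1/4)·T_e.
T_2 = (1)^(1/4)·156.8 = 156.8 K.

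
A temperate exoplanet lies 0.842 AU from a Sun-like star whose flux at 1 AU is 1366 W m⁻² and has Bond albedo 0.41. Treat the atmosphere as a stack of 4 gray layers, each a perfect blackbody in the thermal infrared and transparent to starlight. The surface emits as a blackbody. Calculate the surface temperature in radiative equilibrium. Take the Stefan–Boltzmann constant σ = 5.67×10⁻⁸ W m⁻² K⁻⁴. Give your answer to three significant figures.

Irradiance scales as 1/d², so S = 1366 W m⁻² × (1/0.842)² = 1927 W m⁻².
The effective emission temperature is T_e = [S(1−α)/(4σ)]^¼ = 266.1 K.
With N = 4 opaque layers, T_s = (N+1)^(1/4)·T_e = 5^(1/4)·266.1 = 397.9 K.

398 K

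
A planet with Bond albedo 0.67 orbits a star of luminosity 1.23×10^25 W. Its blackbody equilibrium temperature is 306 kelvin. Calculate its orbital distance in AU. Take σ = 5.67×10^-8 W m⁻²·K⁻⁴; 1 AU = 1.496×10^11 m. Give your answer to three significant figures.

Energy balance gives S = 4σT⁴/(1−α) = 6026 W m⁻².
Then d = [L/(4πS)]^(1/2) = 1.275×10^10 m, i.e. 0.08519 AU.

0.0852 AU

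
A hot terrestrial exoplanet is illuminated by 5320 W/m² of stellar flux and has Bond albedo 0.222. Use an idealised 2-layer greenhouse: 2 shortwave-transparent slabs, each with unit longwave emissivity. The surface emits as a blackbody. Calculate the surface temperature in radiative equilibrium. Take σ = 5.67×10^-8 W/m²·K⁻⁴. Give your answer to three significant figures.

484 K

Top-of-atmosphere balance: σT_e⁴ = S(1−α)/4 = 1035 W/m² → T_e = 367.5 K.
For an N-layer opaque stack, T_s⁴ = (N+1)T_e⁴, hence T_s = (3)^(1/4)×367.5 K = 483.7 K.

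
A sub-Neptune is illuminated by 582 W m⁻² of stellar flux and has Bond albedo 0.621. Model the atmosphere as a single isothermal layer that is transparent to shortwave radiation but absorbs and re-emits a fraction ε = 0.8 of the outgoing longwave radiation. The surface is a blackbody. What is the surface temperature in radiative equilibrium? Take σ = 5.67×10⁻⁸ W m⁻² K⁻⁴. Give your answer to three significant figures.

201 K

Effective emission temperature (TOA balance): σT_e⁴ = S(1−α)/4 = 55.14 W m⁻² → T_e = 176.6 K.
Surface balance with a leaky layer gives σT_s⁴ = σT_e⁴·2/(2−ε), so T_s = T_e·[2/(2−0.8)]^(1/4) = 200.7 K.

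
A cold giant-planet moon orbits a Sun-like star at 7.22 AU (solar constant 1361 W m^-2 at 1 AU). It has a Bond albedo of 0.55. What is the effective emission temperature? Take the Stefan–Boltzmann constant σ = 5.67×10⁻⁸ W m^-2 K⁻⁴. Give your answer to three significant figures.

Irradiance scales as 1/d², so S = 1361 W m^-2 × (1/7.22)² = 26.11 W m^-2.
Absorbed flux (global mean): S(1−α)/4 = 26.11·0.45/4 = 2.937 W m^-2.
In equilibrium σT⁴ equals this, so T = 84.84 K.

84.8 K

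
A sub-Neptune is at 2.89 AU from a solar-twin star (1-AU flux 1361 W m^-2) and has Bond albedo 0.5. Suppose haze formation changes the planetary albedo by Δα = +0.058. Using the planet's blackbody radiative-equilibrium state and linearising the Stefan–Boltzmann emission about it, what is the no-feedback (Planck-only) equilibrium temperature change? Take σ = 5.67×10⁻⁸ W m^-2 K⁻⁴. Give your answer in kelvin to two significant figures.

-4.0 K

By the inverse-square law, S = 1361/2.89² = 163.0 W m^-2.
Unperturbed T_e = [163.0·(1−0.5)/(4σ)]^¼ = 137.7 K.
TOA radiative forcing: ΔF = −S·Δα/4 = −163.0·(+0.058)/4 = -2.363 W m^-2.
Linearising σT⁴ gives d(σT⁴)/dT = 4σT_e³ = 0.5918 W m^-2 per K.
Hence the no-feedback warming is ΔF/(4σT_e³) = -3.99 K.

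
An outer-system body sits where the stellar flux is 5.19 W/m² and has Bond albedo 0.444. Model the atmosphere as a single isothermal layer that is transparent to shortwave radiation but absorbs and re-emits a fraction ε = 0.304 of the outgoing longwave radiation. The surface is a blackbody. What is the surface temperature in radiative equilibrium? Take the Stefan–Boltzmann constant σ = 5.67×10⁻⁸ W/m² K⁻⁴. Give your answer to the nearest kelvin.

The planet radiates to space at T_e = [S(1−α)/(4σ)]^(1/4) = 59.72 K.
Surface balance with a leaky layer gives σT_s⁴ = σT_e⁴·2/(2−ε), so T_s = T_e·[2/(2−0.304)]^(1/4) = 62.24 K.

62 K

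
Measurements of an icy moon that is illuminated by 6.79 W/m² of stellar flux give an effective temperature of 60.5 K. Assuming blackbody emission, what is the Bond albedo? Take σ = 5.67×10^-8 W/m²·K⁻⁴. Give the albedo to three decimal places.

From σT⁴ = S(1−α)/4 we invert for α: 1−α = 4σT⁴/S.
4σT⁴ = 4·5.67×10⁻⁸·(60.5)⁴ = 3.039 W/m².
Hence α = 1 − 3.039/6.790 = 0.5525.

0.552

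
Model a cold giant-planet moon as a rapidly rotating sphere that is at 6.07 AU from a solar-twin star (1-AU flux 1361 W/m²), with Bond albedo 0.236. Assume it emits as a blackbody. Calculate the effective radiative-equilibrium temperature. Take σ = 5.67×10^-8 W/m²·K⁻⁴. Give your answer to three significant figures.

Flux at the orbit: S = 1361/(6.07)² = 36.94 W/m².
Averaging over the sphere, the absorbed flux is S(1−α)/4 = 7.055 W/m².
Set σT⁴ = 7.055 → T = (7.055/σ)^(1/4) = 105.6 K.

106 K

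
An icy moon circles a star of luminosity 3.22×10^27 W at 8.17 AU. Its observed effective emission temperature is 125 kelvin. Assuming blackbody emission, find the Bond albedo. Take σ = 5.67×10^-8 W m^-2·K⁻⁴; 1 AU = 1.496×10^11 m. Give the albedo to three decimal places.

Orbital distance: d = 8.17 AU = 1.222×10^12 m.
Flux at the orbit: S = L/(4πd²) = 3.22×10^27/(4π·(1.22×10^12)²) = 171.5 W m^-2.
Energy balance: S(1−α)/4 = σT⁴, so 1−α = 4σT⁴/S.
4σT⁴ = 4·5.67×10⁻⁸·(125)⁴ = 55.37 W m^-2.
Hence α = 1 − 55.37/171.5 = 0.6772.

0.677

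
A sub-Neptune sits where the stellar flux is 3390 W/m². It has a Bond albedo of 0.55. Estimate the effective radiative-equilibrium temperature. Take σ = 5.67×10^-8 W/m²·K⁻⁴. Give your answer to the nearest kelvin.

286 K

The planet absorbs (1−α)S over its disc πR² and re-emits over 4πR², so the mean absorbed flux is (1−0.55)·3390/4 = 381.4 W/m².
Balancing against σT⁴: T = (381.4/5.67×10⁻⁸)^(1/4) = 286.4 K.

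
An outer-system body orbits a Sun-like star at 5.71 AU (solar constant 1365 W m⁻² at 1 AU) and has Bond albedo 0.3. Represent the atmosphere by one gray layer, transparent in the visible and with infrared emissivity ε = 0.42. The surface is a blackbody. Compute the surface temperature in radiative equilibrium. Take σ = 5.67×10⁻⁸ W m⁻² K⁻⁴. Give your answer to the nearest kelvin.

113 K

By the inverse-square law, S = 1365/5.71² = 41.87 W m⁻².
Effective emission temperature (TOA balance): σT_e⁴ = S(1−α)/4 = 7.327 W m⁻² → T_e = 106.6 K.
Surface balance with a leaky layer gives σT_s⁴ = σT_e⁴·2/(2−ε), so T_s = T_e·[2/(2−0.42)]^(1/4) = 113.1 K.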